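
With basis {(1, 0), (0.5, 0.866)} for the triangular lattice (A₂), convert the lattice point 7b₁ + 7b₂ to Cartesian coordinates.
(10.5, 6.062)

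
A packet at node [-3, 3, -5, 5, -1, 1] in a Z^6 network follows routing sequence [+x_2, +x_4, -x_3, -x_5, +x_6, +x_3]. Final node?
(-3, 4, -5, 6, -2, 2)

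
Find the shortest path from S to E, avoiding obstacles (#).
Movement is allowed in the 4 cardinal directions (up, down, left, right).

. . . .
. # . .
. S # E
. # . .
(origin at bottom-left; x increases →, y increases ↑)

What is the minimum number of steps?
8
(one shortest path: (1, 1) → (0, 1) → (0, 2) → (0, 3) → (1, 3) → (2, 3) → (3, 3) → (3, 2) → (3, 1))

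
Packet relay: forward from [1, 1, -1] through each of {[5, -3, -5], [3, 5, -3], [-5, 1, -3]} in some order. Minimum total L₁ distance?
32
(one optimal route: (1, 1, -1) → (-5, 1, -3) → (3, 5, -3) → (5, -3, -5))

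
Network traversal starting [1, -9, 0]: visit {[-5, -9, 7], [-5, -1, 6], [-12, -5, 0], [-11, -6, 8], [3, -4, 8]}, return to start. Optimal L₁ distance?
74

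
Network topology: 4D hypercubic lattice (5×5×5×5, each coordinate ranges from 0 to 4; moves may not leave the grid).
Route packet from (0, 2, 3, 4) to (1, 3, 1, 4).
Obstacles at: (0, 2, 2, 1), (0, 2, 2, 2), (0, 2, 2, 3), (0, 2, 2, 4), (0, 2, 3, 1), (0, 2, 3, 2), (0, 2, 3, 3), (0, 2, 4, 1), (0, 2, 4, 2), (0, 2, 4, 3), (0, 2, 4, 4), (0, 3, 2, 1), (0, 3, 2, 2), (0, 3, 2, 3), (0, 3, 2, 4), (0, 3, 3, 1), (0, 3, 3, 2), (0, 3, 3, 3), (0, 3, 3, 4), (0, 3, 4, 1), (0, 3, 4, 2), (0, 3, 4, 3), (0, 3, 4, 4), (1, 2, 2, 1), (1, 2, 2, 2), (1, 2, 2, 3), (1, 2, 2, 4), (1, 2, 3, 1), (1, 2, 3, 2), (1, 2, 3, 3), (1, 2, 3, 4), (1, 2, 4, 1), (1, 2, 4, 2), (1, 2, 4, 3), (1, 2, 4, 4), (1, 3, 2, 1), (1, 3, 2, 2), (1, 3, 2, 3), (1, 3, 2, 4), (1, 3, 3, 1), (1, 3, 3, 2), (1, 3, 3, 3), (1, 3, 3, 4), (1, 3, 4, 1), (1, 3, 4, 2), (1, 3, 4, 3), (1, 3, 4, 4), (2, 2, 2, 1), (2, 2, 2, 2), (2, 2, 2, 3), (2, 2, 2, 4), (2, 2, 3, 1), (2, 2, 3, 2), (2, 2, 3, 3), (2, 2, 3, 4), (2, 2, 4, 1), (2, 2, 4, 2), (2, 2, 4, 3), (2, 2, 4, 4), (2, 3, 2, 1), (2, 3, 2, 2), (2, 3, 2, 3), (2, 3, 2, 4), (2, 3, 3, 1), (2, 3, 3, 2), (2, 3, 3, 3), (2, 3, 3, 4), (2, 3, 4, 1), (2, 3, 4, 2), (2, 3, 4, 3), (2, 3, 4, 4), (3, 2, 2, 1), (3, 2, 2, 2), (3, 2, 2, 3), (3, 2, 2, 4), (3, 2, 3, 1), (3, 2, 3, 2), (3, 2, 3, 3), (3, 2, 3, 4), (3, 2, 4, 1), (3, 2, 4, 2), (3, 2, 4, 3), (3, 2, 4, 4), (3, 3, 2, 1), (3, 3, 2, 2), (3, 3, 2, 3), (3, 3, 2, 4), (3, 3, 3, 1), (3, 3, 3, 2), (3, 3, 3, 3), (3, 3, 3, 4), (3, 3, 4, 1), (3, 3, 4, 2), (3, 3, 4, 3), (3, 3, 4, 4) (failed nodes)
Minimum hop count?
6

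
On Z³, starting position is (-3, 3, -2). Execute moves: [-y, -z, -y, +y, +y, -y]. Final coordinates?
(-3, 2, -3)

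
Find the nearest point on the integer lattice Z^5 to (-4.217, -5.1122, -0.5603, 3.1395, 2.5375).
(-4, -5, -1, 3, 3)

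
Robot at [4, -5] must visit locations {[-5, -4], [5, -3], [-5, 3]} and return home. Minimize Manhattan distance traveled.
36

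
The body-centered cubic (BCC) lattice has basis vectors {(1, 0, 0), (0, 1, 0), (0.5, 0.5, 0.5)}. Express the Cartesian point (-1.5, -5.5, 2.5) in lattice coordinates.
-4b₁ - 8b₂ + 5b₃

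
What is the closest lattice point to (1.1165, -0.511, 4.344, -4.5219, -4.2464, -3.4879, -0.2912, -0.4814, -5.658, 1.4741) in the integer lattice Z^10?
(1, -1, 4, -5, -4, -3, 0, 0, -6, 1)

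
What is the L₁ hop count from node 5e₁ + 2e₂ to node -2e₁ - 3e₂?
12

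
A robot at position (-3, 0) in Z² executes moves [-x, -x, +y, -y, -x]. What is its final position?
(-6, 0)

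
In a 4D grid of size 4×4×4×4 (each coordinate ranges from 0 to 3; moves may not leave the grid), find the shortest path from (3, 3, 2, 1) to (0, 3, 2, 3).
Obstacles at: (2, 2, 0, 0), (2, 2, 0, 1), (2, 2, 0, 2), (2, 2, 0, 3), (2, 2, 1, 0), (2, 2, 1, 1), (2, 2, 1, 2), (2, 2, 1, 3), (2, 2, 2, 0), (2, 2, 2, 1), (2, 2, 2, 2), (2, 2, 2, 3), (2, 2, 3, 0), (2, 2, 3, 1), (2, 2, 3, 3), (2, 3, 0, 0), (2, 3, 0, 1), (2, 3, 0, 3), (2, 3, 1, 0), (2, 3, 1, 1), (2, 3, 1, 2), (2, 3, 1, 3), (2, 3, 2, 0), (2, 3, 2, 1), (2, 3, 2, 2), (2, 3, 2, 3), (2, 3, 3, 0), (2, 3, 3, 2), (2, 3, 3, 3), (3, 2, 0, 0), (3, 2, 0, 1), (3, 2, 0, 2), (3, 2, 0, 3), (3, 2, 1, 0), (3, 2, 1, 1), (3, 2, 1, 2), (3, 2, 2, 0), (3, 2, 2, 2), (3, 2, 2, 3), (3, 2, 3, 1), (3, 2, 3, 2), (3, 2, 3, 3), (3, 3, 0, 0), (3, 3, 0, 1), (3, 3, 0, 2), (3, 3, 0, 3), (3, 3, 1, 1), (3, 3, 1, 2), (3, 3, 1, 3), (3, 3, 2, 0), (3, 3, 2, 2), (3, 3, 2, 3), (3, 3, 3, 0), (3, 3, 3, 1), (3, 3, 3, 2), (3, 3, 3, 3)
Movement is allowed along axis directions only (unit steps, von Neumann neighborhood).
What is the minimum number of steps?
9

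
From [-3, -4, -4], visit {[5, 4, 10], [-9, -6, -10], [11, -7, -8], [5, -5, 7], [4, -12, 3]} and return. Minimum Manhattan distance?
114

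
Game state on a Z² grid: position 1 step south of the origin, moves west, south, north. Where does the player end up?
(-1, -1)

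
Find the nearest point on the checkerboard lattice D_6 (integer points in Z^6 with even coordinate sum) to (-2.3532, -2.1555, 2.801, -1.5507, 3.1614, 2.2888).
(-2, -2, 3, -2, 3, 2)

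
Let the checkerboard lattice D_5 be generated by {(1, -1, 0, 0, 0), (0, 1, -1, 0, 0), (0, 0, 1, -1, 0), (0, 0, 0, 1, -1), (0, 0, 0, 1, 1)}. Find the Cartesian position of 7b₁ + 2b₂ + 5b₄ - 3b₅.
(7, -5, -2, 2, -8)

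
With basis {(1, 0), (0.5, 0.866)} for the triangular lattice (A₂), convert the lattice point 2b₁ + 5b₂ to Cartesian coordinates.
(4.5, 4.33)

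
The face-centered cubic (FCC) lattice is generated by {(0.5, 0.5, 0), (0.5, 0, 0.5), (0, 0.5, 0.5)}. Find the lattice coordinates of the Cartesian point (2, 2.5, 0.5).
4b₁ + b₃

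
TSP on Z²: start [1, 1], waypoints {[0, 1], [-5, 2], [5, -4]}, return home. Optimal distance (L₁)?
32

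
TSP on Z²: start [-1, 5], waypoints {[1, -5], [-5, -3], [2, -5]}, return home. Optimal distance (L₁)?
34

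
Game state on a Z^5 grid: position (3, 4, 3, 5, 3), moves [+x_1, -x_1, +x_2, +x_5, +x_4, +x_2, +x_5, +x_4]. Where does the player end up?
(3, 6, 3, 7, 5)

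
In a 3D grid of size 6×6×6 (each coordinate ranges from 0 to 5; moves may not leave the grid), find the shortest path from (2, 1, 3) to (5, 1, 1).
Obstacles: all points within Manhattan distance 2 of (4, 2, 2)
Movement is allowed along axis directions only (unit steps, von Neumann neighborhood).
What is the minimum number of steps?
7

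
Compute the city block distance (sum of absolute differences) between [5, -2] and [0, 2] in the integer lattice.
9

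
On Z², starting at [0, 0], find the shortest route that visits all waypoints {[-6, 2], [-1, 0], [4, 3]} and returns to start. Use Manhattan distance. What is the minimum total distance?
26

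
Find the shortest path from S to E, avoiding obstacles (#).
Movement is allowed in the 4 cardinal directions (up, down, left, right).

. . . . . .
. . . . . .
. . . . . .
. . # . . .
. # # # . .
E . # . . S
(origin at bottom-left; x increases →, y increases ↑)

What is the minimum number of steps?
11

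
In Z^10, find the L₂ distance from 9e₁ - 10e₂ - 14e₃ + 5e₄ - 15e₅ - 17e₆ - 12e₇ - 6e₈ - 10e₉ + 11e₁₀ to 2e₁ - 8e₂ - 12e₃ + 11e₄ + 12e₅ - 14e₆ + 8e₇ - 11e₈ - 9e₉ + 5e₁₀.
35.9583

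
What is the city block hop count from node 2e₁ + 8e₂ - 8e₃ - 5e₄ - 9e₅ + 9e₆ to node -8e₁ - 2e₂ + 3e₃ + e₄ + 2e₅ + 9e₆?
48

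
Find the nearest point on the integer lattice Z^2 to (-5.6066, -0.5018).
(-6, -1)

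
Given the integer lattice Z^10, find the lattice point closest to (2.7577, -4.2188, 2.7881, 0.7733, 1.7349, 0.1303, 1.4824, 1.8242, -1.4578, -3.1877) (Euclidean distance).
(3, -4, 3, 1, 2, 0, 1, 2, -1, -3)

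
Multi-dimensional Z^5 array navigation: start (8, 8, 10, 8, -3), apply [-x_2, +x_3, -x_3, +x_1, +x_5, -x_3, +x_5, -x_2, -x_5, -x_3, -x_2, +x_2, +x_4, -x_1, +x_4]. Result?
(8, 6, 8, 10, -2)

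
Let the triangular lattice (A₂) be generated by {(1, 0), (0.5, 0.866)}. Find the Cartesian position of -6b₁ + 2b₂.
(-5, 1.732)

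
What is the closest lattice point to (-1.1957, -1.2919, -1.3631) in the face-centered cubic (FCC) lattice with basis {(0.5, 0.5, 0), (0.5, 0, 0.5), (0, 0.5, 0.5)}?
(-1, -1.5, -1.5)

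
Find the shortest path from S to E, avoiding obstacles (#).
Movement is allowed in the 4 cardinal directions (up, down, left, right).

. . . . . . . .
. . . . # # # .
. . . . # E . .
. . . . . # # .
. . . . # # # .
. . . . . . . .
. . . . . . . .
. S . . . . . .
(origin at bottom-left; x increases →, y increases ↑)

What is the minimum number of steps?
13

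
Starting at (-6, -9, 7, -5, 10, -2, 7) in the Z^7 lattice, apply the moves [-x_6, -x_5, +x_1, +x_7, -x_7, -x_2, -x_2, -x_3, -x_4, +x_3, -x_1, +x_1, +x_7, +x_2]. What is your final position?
(-5, -10, 7, -6, 9, -3, 8)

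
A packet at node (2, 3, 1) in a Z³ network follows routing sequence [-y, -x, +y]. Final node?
(1, 3, 1)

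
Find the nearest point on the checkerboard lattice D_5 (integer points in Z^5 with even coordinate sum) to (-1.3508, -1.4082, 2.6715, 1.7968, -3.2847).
(-1, -1, 3, 2, -3)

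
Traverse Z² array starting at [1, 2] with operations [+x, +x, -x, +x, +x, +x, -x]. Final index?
(4, 2)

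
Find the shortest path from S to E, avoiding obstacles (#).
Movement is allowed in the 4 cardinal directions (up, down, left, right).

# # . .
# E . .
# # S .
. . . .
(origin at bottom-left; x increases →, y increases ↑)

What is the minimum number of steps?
2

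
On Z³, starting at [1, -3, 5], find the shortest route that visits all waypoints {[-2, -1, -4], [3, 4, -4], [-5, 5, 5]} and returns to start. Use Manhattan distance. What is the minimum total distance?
56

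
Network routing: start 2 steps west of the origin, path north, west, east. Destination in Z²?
(-2, 1)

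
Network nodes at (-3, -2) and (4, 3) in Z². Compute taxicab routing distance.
12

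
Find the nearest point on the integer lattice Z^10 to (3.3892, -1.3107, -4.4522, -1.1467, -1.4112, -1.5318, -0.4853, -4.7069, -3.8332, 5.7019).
(3, -1, -4, -1, -1, -2, 0, -5, -4, 6)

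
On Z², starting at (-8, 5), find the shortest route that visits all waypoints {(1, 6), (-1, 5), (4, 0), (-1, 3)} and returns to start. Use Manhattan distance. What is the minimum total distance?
36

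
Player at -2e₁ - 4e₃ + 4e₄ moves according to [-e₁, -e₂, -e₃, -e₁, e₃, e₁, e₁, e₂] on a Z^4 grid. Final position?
(-2, 0, -4, 4)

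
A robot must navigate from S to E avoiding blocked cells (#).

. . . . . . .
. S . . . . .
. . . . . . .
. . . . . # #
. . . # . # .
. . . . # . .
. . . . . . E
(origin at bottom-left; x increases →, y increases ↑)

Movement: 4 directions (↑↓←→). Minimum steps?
10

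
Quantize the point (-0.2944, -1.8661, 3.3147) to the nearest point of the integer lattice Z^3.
(0, -2, 3)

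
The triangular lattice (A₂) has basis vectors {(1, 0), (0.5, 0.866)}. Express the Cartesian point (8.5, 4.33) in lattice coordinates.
6b₁ + 5b₂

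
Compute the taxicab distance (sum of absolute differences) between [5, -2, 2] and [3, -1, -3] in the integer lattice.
8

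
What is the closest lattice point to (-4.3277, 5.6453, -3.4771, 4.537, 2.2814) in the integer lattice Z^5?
(-4, 6, -3, 5, 2)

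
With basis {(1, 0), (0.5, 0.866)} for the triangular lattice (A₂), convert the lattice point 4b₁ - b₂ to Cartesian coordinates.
(3.5, -0.866)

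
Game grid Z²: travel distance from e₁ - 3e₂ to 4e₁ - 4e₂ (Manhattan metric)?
4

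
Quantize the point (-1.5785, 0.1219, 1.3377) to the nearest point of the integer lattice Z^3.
(-2, 0, 1)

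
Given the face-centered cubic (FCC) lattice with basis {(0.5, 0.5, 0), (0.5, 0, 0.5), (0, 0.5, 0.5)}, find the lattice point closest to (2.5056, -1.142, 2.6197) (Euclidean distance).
(2.5, -1, 2.5)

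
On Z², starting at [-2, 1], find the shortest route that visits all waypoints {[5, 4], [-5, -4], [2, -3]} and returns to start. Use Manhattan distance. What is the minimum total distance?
36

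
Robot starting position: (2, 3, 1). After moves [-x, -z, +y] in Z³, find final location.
(1, 4, 0)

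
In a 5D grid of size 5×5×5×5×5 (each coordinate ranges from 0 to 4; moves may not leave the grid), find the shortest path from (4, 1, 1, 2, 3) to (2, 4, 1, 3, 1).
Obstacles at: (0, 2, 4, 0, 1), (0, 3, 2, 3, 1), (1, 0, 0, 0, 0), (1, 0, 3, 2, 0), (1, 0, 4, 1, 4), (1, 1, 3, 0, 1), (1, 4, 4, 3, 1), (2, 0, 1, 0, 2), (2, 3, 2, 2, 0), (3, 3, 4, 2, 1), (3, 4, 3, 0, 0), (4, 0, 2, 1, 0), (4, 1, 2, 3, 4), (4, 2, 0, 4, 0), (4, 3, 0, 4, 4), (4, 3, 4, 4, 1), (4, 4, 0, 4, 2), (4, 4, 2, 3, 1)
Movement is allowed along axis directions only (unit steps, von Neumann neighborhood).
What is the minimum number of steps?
8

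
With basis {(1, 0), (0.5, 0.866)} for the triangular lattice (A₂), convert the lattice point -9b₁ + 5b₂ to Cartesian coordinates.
(-6.5, 4.33)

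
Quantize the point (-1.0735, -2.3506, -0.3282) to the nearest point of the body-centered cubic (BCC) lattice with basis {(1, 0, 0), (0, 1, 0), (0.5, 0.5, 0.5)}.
(-1.5, -2.5, -0.5)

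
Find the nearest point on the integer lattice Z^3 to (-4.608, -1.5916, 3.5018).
(-5, -2, 4)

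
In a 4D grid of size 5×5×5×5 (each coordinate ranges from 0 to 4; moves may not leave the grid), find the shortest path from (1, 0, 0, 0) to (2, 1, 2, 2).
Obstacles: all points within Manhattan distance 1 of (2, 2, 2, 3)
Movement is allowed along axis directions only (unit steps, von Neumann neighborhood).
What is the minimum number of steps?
6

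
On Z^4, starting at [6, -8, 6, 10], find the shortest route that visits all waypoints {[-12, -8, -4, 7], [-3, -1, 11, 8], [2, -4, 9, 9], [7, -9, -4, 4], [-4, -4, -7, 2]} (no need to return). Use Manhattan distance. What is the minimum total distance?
94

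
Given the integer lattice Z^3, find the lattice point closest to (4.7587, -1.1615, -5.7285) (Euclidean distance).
(5, -1, -6)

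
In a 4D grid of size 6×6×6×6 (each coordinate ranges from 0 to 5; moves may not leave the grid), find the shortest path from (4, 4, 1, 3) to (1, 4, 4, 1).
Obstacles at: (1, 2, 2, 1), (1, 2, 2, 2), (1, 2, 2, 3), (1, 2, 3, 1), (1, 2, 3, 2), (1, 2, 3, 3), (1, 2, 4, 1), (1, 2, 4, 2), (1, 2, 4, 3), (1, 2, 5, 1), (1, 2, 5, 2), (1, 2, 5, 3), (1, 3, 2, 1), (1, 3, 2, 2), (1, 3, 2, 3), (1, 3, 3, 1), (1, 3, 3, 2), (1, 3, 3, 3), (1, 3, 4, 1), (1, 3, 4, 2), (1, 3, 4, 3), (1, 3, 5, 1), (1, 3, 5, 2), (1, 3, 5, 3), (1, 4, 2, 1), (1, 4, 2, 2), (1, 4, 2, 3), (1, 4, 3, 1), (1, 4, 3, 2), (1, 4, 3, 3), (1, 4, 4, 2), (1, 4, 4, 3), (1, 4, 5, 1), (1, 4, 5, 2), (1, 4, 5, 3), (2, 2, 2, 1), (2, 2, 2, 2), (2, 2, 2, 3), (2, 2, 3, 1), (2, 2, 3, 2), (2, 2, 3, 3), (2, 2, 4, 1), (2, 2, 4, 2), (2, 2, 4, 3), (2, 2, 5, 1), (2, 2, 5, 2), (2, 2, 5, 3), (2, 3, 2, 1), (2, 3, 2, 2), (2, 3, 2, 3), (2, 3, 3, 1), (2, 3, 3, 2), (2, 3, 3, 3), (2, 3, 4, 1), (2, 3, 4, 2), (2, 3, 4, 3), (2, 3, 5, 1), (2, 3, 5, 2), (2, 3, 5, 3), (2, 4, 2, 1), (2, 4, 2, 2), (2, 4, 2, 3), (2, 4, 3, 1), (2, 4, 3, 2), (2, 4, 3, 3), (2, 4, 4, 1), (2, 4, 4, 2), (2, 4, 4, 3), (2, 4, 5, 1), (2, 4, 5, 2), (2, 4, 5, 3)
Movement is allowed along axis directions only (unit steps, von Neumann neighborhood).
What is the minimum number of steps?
10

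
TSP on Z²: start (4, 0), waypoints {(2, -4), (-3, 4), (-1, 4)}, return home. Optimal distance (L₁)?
30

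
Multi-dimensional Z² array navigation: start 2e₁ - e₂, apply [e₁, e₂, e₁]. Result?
(4, 0)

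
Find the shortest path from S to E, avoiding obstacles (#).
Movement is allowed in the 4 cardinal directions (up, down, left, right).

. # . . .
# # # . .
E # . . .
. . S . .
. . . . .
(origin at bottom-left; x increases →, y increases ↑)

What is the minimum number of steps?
3
(one shortest path: (2, 1) → (1, 1) → (0, 1) → (0, 2))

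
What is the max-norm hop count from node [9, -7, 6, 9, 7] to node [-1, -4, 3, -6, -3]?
15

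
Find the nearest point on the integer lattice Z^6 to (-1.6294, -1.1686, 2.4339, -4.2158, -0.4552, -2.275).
(-2, -1, 2, -4, 0, -2)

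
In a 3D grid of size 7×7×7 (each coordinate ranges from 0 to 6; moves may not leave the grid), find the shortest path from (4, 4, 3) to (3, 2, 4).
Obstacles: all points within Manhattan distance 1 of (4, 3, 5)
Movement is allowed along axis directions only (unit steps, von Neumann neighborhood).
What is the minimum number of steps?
4
(one shortest path: (4, 4, 3) → (3, 4, 3) → (3, 3, 3) → (3, 2, 3) → (3, 2, 4))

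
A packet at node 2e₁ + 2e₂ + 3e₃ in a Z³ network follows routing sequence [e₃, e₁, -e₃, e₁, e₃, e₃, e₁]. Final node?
(5, 2, 5)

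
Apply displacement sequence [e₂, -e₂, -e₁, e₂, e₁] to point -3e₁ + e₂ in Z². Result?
(-3, 2)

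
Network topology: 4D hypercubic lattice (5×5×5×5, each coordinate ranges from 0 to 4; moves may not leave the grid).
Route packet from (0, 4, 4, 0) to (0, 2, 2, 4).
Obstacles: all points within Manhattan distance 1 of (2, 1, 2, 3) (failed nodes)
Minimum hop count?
8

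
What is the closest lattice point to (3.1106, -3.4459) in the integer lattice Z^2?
(3, -3)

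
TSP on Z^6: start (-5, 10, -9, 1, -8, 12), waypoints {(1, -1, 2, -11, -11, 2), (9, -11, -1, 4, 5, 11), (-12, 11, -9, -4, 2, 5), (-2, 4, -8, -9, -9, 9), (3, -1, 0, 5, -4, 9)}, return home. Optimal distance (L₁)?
214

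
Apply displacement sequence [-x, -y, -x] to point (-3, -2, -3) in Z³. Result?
(-5, -3, -3)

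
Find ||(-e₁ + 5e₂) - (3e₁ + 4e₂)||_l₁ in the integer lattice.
5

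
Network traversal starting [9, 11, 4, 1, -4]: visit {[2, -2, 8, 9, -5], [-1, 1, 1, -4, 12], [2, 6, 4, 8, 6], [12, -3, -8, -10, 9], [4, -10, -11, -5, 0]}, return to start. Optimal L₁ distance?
204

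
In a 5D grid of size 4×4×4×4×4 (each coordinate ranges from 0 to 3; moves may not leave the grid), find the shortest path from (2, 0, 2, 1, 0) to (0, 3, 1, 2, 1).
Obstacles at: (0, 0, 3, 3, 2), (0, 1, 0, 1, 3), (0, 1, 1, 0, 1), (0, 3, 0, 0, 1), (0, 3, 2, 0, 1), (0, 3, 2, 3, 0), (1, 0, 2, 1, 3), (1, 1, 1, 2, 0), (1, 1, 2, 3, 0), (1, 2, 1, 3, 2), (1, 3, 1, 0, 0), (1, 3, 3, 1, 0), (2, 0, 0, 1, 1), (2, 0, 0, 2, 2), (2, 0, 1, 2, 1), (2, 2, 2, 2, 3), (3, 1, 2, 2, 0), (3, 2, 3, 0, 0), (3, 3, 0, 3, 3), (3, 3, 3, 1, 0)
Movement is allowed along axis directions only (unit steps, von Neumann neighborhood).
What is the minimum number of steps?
8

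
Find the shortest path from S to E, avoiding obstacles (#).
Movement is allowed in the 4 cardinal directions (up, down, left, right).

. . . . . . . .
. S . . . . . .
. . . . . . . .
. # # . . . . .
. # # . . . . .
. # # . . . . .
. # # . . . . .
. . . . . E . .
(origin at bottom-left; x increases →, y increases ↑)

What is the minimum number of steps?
10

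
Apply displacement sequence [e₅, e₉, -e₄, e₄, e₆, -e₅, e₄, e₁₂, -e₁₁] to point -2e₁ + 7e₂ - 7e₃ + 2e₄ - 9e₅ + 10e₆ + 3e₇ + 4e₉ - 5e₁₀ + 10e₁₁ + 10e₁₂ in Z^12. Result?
(-2, 7, -7, 3, -9, 11, 3, 0, 5, -5, 9, 11)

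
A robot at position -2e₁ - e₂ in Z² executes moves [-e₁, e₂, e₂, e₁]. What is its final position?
(-2, 1)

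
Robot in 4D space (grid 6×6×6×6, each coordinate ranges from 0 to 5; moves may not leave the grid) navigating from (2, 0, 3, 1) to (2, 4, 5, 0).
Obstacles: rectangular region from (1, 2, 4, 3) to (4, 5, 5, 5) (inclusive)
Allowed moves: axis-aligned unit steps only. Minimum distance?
7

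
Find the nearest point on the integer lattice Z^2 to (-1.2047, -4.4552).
(-1, -4)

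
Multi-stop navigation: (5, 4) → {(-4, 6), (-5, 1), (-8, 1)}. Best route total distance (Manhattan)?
20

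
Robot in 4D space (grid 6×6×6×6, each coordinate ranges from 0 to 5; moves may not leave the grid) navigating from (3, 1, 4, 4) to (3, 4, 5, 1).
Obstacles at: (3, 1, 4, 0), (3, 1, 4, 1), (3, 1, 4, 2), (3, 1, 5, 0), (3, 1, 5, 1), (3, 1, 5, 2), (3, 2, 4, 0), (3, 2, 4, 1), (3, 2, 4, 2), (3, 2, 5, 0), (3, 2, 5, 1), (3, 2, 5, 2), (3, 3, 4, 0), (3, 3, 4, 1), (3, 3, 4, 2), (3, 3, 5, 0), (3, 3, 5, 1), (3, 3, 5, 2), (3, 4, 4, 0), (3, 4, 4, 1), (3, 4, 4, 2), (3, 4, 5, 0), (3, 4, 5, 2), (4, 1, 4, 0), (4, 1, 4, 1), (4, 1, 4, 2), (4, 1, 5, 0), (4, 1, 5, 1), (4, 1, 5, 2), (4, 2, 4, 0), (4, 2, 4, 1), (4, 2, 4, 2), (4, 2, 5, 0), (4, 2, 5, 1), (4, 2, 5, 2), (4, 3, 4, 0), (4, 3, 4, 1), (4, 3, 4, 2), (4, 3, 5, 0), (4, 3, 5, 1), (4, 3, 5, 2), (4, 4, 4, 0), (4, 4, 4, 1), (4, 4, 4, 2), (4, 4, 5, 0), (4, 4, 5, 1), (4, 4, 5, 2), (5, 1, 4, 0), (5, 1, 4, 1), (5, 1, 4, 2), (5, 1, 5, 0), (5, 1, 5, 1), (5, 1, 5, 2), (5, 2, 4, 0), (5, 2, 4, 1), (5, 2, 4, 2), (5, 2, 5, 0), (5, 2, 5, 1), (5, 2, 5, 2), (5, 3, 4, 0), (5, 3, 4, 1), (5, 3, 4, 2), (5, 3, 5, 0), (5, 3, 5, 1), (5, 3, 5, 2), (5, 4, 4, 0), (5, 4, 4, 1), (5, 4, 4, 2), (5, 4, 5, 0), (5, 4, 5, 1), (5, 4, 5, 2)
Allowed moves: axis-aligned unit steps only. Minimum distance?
9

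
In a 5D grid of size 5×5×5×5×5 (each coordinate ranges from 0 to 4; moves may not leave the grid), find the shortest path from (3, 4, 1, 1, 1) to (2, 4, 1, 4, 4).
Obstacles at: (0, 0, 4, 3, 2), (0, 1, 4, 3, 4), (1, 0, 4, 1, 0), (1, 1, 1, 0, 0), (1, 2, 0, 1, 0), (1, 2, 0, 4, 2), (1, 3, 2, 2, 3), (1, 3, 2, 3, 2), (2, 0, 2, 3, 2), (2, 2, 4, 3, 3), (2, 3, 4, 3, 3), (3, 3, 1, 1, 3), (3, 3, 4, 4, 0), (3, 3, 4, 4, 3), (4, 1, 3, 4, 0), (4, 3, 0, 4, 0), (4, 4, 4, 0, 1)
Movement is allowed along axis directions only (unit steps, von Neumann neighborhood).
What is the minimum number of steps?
7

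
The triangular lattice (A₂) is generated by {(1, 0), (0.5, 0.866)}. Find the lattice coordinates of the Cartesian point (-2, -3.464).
-4b₂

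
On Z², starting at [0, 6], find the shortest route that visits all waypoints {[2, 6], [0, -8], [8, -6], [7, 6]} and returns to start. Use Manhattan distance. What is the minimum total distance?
44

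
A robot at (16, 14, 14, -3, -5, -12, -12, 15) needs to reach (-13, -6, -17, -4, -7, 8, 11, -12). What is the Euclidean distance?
62.1691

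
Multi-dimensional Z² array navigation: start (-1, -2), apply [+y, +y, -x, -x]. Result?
(-3, 0)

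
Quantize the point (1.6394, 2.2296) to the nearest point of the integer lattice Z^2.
(2, 2)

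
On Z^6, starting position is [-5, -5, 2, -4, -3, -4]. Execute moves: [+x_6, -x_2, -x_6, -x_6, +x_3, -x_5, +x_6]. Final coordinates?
(-5, -6, 3, -4, -4, -4)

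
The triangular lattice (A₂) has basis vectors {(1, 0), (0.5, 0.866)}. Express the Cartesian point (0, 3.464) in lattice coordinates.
-2b₁ + 4b₂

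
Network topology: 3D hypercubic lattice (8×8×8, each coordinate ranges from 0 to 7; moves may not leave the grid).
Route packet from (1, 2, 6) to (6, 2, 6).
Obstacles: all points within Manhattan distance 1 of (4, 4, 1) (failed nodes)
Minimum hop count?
5
(one shortest path: (1, 2, 6) → (2, 2, 6) → (3, 2, 6) → (4, 2, 6) → (5, 2, 6) → (6, 2, 6))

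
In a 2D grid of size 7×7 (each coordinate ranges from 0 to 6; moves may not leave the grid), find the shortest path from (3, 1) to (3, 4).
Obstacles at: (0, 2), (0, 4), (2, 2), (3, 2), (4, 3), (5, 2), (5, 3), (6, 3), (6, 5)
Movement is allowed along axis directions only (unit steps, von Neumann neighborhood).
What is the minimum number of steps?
7
(one shortest path: (3, 1) → (2, 1) → (1, 1) → (1, 2) → (1, 3) → (2, 3) → (3, 3) → (3, 4))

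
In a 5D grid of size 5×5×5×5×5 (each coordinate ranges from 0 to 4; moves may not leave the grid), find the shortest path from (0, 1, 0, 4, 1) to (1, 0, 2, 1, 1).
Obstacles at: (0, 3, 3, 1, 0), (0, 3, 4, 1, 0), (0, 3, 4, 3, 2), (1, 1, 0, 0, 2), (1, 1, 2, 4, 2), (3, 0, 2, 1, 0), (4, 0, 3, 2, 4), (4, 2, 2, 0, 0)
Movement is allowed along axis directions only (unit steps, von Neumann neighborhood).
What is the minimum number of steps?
7
(one shortest path: (0, 1, 0, 4, 1) → (1, 1, 0, 4, 1) → (1, 0, 0, 4, 1) → (1, 0, 1, 4, 1) → (1, 0, 2, 4, 1) → (1, 0, 2, 3, 1) → (1, 0, 2, 2, 1) → (1, 0, 2, 1, 1))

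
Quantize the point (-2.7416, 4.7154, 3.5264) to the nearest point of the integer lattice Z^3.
(-3, 5, 4)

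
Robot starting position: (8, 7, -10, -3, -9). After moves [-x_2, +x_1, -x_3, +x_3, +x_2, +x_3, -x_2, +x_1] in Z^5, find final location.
(10, 6, -9, -3, -9)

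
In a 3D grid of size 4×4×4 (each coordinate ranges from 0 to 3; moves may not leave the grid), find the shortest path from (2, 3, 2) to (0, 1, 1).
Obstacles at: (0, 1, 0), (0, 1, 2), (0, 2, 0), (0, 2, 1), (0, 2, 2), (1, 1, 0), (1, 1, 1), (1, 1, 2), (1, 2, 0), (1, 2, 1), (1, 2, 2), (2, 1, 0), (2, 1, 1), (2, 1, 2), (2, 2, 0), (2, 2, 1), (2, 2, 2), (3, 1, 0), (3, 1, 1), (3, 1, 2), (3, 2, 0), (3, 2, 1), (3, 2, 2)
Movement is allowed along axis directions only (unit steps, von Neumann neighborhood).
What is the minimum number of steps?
9
(one shortest path: (2, 3, 2) → (1, 3, 2) → (0, 3, 2) → (0, 3, 3) → (0, 2, 3) → (0, 1, 3) → (0, 0, 3) → (0, 0, 2) → (0, 0, 1) → (0, 1, 1))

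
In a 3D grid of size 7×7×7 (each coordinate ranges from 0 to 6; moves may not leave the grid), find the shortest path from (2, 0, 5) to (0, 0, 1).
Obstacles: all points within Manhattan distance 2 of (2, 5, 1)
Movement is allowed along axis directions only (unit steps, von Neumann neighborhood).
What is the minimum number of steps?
6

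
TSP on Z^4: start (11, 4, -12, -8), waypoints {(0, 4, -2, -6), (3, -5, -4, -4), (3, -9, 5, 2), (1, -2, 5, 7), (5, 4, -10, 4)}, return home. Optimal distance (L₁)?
120
(one optimal route: (11, 4, -12, -8) → (0, 4, -2, -6) → (3, -5, -4, -4) → (3, -9, 5, 2) → (1, -2, 5, 7) → (5, 4, -10, 4) → (11, 4, -12, -8))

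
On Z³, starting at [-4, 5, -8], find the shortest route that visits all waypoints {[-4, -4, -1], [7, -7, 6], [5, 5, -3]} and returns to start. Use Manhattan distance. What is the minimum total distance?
74
(one optimal route: (-4, 5, -8) → (-4, -4, -1) → (7, -7, 6) → (5, 5, -3) → (-4, 5, -8))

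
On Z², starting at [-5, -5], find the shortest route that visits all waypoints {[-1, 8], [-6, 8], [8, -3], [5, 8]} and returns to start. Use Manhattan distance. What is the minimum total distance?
54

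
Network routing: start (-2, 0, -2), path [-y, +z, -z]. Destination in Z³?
(-2, -1, -2)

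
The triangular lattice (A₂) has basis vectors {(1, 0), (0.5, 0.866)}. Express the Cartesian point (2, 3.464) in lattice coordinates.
4b₂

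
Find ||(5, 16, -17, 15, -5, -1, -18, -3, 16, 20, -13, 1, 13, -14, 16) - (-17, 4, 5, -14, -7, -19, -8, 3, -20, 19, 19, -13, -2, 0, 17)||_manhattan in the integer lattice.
234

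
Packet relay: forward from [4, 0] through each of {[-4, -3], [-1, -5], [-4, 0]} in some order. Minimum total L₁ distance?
16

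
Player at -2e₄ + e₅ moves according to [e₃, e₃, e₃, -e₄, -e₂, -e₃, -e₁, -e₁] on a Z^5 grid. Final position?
(-2, -1, 2, -3, 1)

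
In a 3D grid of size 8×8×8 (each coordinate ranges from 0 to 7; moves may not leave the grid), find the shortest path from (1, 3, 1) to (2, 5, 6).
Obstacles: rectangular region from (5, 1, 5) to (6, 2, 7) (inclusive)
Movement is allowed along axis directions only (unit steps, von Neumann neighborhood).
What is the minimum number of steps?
8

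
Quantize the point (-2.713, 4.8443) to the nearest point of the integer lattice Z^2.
(-3, 5)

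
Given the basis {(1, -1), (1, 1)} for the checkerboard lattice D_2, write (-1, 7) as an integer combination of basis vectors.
-4b₁ + 3b₂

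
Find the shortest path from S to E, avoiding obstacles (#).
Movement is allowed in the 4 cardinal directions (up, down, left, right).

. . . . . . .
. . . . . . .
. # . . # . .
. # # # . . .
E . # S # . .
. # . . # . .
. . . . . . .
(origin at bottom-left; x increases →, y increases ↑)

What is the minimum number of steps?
7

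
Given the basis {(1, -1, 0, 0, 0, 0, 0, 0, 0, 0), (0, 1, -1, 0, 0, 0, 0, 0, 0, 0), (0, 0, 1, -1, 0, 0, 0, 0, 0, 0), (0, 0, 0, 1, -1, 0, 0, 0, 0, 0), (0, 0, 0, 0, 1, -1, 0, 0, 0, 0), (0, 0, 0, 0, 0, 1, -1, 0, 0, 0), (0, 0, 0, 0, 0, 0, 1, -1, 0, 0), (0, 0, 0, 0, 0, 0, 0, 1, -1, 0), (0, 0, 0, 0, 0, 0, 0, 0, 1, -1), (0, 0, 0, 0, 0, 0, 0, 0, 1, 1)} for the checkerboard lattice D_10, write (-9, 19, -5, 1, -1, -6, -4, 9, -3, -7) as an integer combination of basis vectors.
-9b₁ + 10b₂ + 5b₃ + 6b₄ + 5b₅ - b₆ - 5b₇ + 4b₈ + 4b₉ - 3b₁₀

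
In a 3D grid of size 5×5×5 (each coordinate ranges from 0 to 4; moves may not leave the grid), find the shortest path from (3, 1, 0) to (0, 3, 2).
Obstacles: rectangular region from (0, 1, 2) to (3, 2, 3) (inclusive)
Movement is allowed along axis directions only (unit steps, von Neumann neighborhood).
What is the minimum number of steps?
7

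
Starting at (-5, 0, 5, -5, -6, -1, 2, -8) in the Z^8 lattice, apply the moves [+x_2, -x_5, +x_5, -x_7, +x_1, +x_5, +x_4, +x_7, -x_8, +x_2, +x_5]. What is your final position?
(-4, 2, 5, -4, -4, -1, 2, -9)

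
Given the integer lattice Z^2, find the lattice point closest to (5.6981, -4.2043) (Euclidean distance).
(6, -4)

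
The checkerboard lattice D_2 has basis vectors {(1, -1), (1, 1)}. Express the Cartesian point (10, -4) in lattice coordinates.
7b₁ + 3b₂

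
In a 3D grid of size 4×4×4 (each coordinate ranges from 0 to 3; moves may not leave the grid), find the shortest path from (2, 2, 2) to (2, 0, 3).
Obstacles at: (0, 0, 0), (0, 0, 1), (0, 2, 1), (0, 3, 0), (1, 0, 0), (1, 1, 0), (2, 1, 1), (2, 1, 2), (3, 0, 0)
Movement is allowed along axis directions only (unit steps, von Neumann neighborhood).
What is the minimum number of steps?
3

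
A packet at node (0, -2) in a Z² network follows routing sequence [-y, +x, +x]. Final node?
(2, -3)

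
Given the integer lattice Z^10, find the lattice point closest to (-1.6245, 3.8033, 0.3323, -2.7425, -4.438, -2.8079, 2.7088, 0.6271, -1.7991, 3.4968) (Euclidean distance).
(-2, 4, 0, -3, -4, -3, 3, 1, -2, 3)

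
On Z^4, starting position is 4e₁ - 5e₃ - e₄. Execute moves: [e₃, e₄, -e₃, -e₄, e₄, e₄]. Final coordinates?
(4, 0, -5, 1)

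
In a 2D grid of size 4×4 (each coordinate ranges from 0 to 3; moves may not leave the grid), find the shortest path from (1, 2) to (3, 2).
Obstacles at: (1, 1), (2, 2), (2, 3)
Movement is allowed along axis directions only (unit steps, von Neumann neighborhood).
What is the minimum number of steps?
8
(one shortest path: (1, 2) → (0, 2) → (0, 1) → (0, 0) → (1, 0) → (2, 0) → (3, 0) → (3, 1) → (3, 2))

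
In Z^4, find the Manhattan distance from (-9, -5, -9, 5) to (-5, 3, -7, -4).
23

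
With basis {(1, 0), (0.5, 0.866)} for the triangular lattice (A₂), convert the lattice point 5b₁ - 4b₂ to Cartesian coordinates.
(3, -3.464)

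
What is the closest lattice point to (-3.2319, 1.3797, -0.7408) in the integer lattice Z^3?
(-3, 1, -1)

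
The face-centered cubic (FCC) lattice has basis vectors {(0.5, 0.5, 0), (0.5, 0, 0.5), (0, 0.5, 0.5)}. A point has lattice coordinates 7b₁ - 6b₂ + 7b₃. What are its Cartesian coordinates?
(0.5, 7, 0.5)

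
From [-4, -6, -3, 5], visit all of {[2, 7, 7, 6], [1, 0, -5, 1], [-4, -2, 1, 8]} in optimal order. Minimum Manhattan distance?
56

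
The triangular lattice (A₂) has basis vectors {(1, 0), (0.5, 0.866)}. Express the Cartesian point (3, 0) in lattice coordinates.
3b₁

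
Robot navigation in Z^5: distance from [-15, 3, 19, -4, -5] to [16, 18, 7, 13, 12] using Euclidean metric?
43.6807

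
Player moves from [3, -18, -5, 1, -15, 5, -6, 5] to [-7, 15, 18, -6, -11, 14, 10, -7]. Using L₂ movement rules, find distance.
47.5815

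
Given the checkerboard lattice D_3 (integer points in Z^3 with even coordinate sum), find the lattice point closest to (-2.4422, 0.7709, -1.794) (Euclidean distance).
(-3, 1, -2)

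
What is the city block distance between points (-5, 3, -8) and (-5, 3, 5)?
13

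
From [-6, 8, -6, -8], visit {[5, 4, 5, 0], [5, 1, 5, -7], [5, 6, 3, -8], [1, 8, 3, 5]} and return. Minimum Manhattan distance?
84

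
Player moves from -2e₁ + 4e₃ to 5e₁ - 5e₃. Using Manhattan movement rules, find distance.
16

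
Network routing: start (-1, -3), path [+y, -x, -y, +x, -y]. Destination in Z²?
(-1, -4)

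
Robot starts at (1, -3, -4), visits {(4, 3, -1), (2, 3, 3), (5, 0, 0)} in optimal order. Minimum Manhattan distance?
22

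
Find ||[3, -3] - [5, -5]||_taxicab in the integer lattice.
4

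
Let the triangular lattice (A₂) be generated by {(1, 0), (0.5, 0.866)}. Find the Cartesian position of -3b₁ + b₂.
(-2.5, 0.866)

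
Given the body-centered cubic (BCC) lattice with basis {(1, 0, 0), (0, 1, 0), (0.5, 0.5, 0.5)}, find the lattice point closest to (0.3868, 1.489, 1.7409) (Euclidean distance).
(0.5, 1.5, 1.5)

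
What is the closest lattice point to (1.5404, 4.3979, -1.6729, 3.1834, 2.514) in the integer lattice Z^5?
(2, 4, -2, 3, 3)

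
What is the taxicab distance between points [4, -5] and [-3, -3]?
9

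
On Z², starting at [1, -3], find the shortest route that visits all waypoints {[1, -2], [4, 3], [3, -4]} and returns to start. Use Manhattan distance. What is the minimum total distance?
20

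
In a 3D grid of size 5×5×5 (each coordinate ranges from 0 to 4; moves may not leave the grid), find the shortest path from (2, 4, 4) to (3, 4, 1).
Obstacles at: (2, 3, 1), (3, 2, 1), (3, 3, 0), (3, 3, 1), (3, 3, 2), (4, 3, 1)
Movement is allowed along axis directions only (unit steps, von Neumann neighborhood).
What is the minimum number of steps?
4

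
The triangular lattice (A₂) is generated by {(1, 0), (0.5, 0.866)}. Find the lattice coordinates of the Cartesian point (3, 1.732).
2b₁ + 2b₂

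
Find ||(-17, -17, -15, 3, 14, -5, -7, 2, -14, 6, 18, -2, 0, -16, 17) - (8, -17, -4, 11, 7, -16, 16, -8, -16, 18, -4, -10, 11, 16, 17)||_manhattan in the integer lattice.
182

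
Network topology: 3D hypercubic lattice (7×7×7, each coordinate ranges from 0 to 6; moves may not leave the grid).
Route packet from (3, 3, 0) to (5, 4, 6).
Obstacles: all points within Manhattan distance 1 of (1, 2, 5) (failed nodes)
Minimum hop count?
9
(one shortest path: (3, 3, 0) → (4, 3, 0) → (5, 3, 0) → (5, 4, 0) → (5, 4, 1) → (5, 4, 2) → (5, 4, 3) → (5, 4, 4) → (5, 4, 5) → (5, 4, 6))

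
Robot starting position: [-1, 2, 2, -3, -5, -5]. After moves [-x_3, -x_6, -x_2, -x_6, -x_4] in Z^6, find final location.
(-1, 1, 1, -4, -5, -7)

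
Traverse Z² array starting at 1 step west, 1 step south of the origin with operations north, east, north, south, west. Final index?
(-1, 0)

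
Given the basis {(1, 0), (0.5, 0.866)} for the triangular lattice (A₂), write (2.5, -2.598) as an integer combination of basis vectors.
4b₁ - 3b₂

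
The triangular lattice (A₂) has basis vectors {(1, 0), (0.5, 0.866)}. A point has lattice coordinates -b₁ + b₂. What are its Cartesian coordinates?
(-0.5, 0.866)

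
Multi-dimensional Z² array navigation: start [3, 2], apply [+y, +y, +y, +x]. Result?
(4, 5)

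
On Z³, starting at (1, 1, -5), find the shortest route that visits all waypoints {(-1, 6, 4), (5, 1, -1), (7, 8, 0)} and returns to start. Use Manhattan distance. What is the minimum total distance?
48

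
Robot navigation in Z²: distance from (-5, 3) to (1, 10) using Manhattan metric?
13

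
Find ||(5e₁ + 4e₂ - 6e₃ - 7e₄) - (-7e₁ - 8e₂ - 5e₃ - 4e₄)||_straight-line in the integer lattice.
17.2627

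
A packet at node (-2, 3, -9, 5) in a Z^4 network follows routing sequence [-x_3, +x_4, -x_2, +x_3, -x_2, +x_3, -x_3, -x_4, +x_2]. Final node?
(-2, 2, -9, 5)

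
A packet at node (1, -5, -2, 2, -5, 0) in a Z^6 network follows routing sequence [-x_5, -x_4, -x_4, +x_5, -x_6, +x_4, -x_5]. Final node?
(1, -5, -2, 1, -6, -1)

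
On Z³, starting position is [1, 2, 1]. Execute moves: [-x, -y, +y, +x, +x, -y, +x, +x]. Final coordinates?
(4, 1, 1)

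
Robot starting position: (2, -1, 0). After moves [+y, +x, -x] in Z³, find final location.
(2, 0, 0)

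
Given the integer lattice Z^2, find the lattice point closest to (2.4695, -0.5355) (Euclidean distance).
(2, -1)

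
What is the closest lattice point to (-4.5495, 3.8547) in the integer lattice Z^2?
(-5, 4)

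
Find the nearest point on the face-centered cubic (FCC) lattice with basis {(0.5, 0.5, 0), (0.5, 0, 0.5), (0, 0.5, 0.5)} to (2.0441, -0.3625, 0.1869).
(2, -0.5, 0.5)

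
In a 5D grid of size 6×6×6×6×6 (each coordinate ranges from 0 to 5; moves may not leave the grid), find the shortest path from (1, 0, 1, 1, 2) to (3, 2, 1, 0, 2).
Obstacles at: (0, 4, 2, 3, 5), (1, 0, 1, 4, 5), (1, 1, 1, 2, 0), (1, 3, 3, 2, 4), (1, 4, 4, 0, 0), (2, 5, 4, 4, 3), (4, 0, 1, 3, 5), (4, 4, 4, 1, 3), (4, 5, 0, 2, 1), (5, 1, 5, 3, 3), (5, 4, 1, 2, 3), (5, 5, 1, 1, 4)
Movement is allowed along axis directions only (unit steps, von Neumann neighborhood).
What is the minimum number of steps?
5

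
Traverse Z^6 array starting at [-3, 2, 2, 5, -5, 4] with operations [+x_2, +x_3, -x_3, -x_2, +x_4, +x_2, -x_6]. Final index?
(-3, 3, 2, 6, -5, 3)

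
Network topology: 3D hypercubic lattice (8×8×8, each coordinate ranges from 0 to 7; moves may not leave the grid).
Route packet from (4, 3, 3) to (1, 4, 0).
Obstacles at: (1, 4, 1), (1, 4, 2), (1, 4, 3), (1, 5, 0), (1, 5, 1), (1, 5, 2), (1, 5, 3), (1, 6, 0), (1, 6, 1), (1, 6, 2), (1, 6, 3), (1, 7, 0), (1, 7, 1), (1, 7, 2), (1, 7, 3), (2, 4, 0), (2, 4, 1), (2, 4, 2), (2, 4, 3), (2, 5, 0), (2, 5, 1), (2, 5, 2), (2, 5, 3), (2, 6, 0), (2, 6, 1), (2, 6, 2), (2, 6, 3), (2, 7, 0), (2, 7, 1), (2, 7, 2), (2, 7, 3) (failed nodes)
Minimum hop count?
7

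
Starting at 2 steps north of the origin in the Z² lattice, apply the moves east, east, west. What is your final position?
(1, 2)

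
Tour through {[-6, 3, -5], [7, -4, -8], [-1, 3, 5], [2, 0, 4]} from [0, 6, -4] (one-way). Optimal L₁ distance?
53
(one optimal route: (0, 6, -4) → (-6, 3, -5) → (-1, 3, 5) → (2, 0, 4) → (7, -4, -8))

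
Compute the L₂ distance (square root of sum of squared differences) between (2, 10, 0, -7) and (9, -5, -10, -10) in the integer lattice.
19.5704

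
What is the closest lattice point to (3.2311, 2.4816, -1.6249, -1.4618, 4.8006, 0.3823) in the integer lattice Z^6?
(3, 2, -2, -1, 5, 0)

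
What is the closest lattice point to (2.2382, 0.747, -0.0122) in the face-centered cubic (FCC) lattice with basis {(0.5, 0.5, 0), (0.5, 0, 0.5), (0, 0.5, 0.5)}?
(2, 1, 0)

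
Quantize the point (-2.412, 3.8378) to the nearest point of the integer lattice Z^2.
(-2, 4)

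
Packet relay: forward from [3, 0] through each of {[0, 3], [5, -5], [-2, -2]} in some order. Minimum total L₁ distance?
23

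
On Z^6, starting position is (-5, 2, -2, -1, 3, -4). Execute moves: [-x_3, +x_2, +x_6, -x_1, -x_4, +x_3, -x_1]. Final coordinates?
(-7, 3, -2, -2, 3, -3)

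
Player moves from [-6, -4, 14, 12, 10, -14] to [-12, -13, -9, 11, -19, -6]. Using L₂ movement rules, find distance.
39.3954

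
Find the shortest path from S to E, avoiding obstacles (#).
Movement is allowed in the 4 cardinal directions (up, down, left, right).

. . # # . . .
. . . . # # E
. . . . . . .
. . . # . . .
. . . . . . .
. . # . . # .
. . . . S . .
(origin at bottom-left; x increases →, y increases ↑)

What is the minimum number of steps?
7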